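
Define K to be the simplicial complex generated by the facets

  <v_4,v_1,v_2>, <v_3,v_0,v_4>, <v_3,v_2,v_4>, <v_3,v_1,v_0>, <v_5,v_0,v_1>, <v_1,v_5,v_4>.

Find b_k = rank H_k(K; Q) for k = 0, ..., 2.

b_0 = 1, b_1 = 1, b_2 = 0.

Fix the vertex order v_0 < v_1 < v_2 < v_3 < v_4 < v_5 and write every simplex with vertices in increasing order. Then dim K = 2 and the simplices of K are:

  0-simplices (6): [v_0], [v_1], [v_2], [v_3], [v_4], [v_5]
  1-simplices (12): [v_0,v_1], [v_0,v_3], [v_0,v_4], [v_0,v_5], [v_1,v_2], [v_1,v_3], [v_1,v_4], [v_1,v_5], [v_2,v_3], [v_2,v_4], [v_3,v_4], [v_4,v_5]
  2-simplices (6): [v_0,v_1,v_3], [v_0,v_1,v_5], [v_0,v_3,v_4], [v_1,v_2,v_4], [v_1,v_4,v_5], [v_2,v_3,v_4]

giving chain groups C_0 ≅ Z^6, C_1 ≅ Z^12, C_2 ≅ Z^6.

∂_1: C_1 → C_0 sends each edge [p,q] (with p < q) to q − p. For instance
  ∂[v_0,v_3] = [v_3] − [v_0].
The resulting 6×12 matrix has rank 5, and its Smith normal form has invariant factors (1,1,1,1,1).

Boundary ∂_2: C_2 → C_1 maps a triangle to the signed sum of its edges. For instance
  ∂[v_0,v_3,v_4] = [v_3,v_4] − [v_0,v_4] + [v_0,v_3],
  ∂[v_0,v_1,v_3] = [v_1,v_3] − [v_0,v_3] + [v_0,v_1].
The resulting 12×6 matrix has rank 6, and its Smith normal form has invariant factors (1,1,1,1,1,1).

Now H_k = ker ∂_k / im ∂_{k+1}, so:

  H_0: rank C_0 − rank ∂_1 = 6 − 5 = 1, and the invariant factors of ∂_1 are all 1, so H_0 ≅ Z.
  H_1: rank ker ∂_1 − rank ∂_2 = (12 − 5) − 6 = 1, and the invariant factors of ∂_2 are all 1, so H_1 ≅ Z.
  H_2: rank ker ∂_2 − rank ∂_3 = (6 − 6) − 0 = 0, and there is no ∂_3, so H_2 ≅ 0.

As a check, the Euler characteristic is 6 − 12 + 6 = 0, which agrees with 1 − 1 + 0 = 0.
(K is a triangulation of the cylinder S^1 x I.)

Hence the Betti numbers are b_0 = 1, b_1 = 1, b_2 = 0.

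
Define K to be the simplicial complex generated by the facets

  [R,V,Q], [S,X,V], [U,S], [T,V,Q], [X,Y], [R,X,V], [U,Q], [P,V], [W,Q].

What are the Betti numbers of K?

b_0 = 1, b_1 = 1, b_2 = 0.

Take the total order P < Q < R < S < T < U < V < W < X < Y on the vertex set. Then K (dimension 2) consists of the simplices:

  0-simplices (10): P, Q, R, S, T, U, V, W, X, Y
  1-simplices (14): PV, QR, QT, QU, QV, QW, RV, RX, SU, SV, SX, TV, VX, XY
  2-simplices (4): QRV, QTV, RVX, SVX

giving chain groups C_0 ≅ Z^10, C_1 ≅ Z^14, C_2 ≅ Z^4.

Boundary ∂_1: C_1 → C_0 sends each edge [p,q] (with p < q) to q − p. For instance
  ∂PV = V − P.
The 10×14 boundary matrix has rank 9 and Smith normal form diag(1,1,1,1,1,1,1,1,1).

Boundary ∂_2: C_2 → C_1 acts by ∂[p,q,r] = [q,r] − [p,r] + [p,q]. For instance
  ∂RVX = VX − RX + RV,
  ∂QRV = RV − QV + QR.
The 14×4 boundary matrix has rank 4 and Smith normal form diag(1,1,1,1).

Reading off H_k = ker ∂_k / im ∂_{k+1}:

  H_0: rank C_0 − rank ∂_1 = 10 − 9 = 1, and the invariant factors of ∂_1 are all 1, so H_0 = Z.
  H_1: rank ker ∂_1 − rank ∂_2 = (14 − 9) − 4 = 1, and the invariant factors of ∂_2 are all 1, so H_1 = Z.
  H_2: rank ker ∂_2 − rank ∂_3 = (4 − 4) − 0 = 0, and there is no ∂_3, so H_2 = 0.

Hence the Betti numbers are b_0 = 1, b_1 = 1, b_2 = 0.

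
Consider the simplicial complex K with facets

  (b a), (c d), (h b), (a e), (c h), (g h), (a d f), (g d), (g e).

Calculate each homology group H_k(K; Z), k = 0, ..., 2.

Take the total order a < b < c < d < e < f < g < h on the vertex set. Then K (dimension 2) consists of the simplices:

  0-simplices (8): a, b, c, d, e, f, g, h
  1-simplices (11): ab, ad, ae, af, bh, cd, ch, df, dg, eg, gh
  2-simplices (1): adf

Hence C_0 ≅ Z^8, C_1 ≅ Z^11, C_2 ≅ Z^1.

The boundary map ∂_1: C_1 → C_0 maps an edge to its endpoints' difference, ∂[p,q] = q − p.
This gives a 8×11 integer matrix of rank 7; reducing to Smith normal form yields diagonal entries (1,1,1,1,1,1,1).

∂_2: C_2 → C_1 sends each 2-simplex [p,q,r] to [q,r] − [p,r] + [p,q]. For instance
  ∂adf = df − af + ad.
This gives a 11×1 integer matrix of rank 1; reducing to Smith normal form yields diagonal entries (1).

Reading off H_k = ker ∂_k / im ∂_{k+1}:

  H_0: rank C_0 − rank ∂_1 = 8 − 7 = 1, and the invariant factors of ∂_1 are all 1, so H_0 ≅ Z.
  H_1: rank ker ∂_1 − rank ∂_2 = (11 − 7) − 1 = 3, and the invariant factors of ∂_2 are all 1, so H_1 ≅ Z^3.
  H_2: rank ker ∂_2 − rank ∂_3 = (1 − 1) − 0 = 0, and there is no ∂_3, so H_2 ≅ 0.

H_0 = Z,  H_1 = Z^3,  H_2 = 0.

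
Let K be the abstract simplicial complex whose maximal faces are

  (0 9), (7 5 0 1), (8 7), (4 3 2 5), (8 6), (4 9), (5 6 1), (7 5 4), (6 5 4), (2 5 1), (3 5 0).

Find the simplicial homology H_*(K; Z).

Take the total order 0 < 1 < 2 < 3 < 4 < 5 < 6 < 7 < 8 < 9 on the vertex set. Then K (dimension 3) consists of the simplices:

  0-simplices (10): [0], [1], [2], [3], [4], [5], [6], [7], [8], [9]
  1-simplices (22): [0,1], [0,3], [0,5], [0,7], [0,9], [1,2], [1,5], [1,6], [1,7], [2,3], [2,4], [2,5], [3,4], [3,5], [4,5], [4,6], [4,7], [4,9], [5,6], [5,7], [6,8], [7,8]
  2-simplices (13): [0,1,5], [0,1,7], [0,3,5], [0,5,7], [1,2,5], [1,5,6], [1,5,7], [2,3,4], [2,3,5], [2,4,5], [3,4,5], [4,5,6], [4,5,7]
  3-simplices (2): [0,1,5,7], [2,3,4,5]

Hence C_0 ≅ Z^10, C_1 ≅ Z^22, C_2 ≅ Z^13, C_3 ≅ Z^2.

∂_1: C_1 → C_0 is given by ∂[p,q] = [q] − [p]. For instance
  ∂[2,4] = [4] − [2].
This gives a 10×22 integer matrix of rank 9; reducing to Smith normal form yields diagonal entries (1,1,1,1,1,1,1,1,1).

∂_2: C_2 → C_1 acts by ∂[p,q,r] = [q,r] − [p,r] + [p,q]. For instance
  ∂[4,5,6] = [5,6] − [4,6] + [4,5],
  ∂[1,2,5] = [2,5] − [1,5] + [1,2].
This gives a 22×13 integer matrix of rank 11; reducing to Smith normal form yields diagonal entries (1,1,1,1,1,1,1,1,1,1,1).

∂_3: C_3 → C_2 sends each 3-simplex σ to the alternating sum Σ_i (−1)^i (σ with its i-th vertex removed). For instance
  ∂[0,1,5,7] = [1,5,7] − [0,5,7] + [0,1,7] − [0,1,5],
  ∂[2,3,4,5] = [3,4,5] − [2,4,5] + [2,3,5] − [2,3,4].
The 13×2 boundary matrix has rank 2 and Smith normal form diag(1,1).

Reading off H_k = ker ∂_k / im ∂_{k+1}:

  H_0: rank C_0 − rank ∂_1 = 10 − 9 = 1, and the invariant factors of ∂_1 are all 1, so H_0 = Z.
  H_1: rank ker ∂_1 − rank ∂_2 = (22 − 9) − 11 = 2, and the invariant factors of ∂_2 are all 1, so H_1 = Z^2.
  H_2: rank ker ∂_2 − rank ∂_3 = (13 − 11) − 2 = 0, and the invariant factors of ∂_3 are all 1, so H_2 = 0.
  H_3: rank ker ∂_3 − rank ∂_4 = (2 − 2) − 0 = 0, and there is no ∂_4, so H_3 = 0.

H_0 = Z,  H_1 = Z^2,  H_2 = 0,  H_3 = 0.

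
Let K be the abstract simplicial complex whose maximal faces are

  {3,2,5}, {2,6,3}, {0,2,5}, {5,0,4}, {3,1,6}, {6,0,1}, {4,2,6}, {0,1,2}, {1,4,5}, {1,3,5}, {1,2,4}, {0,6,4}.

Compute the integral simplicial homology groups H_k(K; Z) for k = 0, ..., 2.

H_0 = Z,  H_1 = Z_2,  H_2 = 0.

Order the vertices as 0 < 1 < 2 < 3 < 4 < 5 < 6. Listing each simplex with vertices in this order, K has dimension 2 with simplices:

  0-simplices (7): [0], [1], [2], [3], [4], [5], [6]
  1-simplices (18): [0,1], [0,2], [0,4], [0,5], [0,6], [1,2], [1,3], [1,4], [1,5], [1,6], [2,3], [2,4], [2,5], [2,6], [3,5], [3,6], [4,5], [4,6]
  2-simplices (12): [0,1,2], [0,1,6], [0,2,5], [0,4,5], [0,4,6], [1,2,4], [1,3,5], [1,3,6], [1,4,5], [2,3,5], [2,3,6], [2,4,6]

so the chain groups are C_0 ≅ Z^7, C_1 ≅ Z^18, C_2 ≅ Z^12.

The boundary map ∂_1: C_1 → C_0 sends each edge [p,q] (with p < q) to q − p.
As a 7×18 matrix over Z this has rank 6, with invariant factors (1,1,1,1,1,1).

∂_2: C_2 → C_1 acts by ∂[p,q,r] = [q,r] − [p,r] + [p,q]. For instance
  ∂[2,3,6] = [3,6] − [2,6] + [2,3],
  ∂[2,3,5] = [3,5] − [2,5] + [2,3].
The 18×12 boundary matrix has rank 12 and Smith normal form diag(1,1,1,1,1,1,1,1,1,1,1,2).

Reading off H_k = ker ∂_k / im ∂_{k+1}:

  H_0: rank C_0 − rank ∂_1 = 7 − 6 = 1, and the invariant factors of ∂_1 are all 1, so H_0 = Z.
  H_1: rank ker ∂_1 − rank ∂_2 = (18 − 6) − 12 = 0, and ∂_2 has invariant factor 2 > 1, so H_1 = Z_2.
  H_2: rank ker ∂_2 − rank ∂_3 = (12 − 12) − 0 = 0, and there is no ∂_3, so H_2 = 0.

As a check, the Euler characteristic is 7 − 18 + 12 = 1, which agrees with 1 − 0 + 0 = 1.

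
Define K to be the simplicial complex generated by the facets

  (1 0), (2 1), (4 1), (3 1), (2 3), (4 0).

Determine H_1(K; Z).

We work with the vertex ordering 0 < 1 < 2 < 3 < 4. The simplices of K, each written with vertices in increasing order, are:

  0-simplices (5): [0], [1], [2], [3], [4]
  1-simplices (6): [0,1], [0,4], [1,2], [1,3], [1,4], [2,3]

Hence C_0 ≅ Z^5, C_1 ≅ Z^6.

The boundary map ∂_1: C_1 → C_0 sends each edge [p,q] (with p < q) to q − p. For instance
  ∂[0,1] = [1] − [0].
The resulting 5×6 matrix has rank 4, and its Smith normal form has invariant factors (1,1,1,1).

Now H_k = ker ∂_k / im ∂_{k+1}, so:

  H_1: rank ker ∂_1 − rank ∂_2 = (6 − 4) − 0 = 2, and there is no ∂_2, so H_1 = Z^2.

H_1 = Z^2.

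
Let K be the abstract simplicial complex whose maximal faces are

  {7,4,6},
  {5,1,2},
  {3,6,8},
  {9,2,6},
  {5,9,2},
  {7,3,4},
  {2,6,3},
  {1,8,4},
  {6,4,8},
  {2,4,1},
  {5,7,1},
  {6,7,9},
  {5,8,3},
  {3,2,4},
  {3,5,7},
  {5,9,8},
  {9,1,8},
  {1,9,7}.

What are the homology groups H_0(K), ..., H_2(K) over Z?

Take the total order 1 < 2 < 3 < 4 < 5 < 6 < 7 < 8 < 9 on the vertex set. Then K (dimension 2) consists of the simplices:

  0-simplices (9): [1], [2], [3], [4], [5], [6], [7], [8], [9]
  1-simplices (27): (27 of them)
  2-simplices (18): [1,2,4], [1,2,5], [1,4,8], [1,5,7], [1,7,9], [1,8,9], [2,3,4], [2,3,6], [2,5,9], [2,6,9], [3,4,7], [3,5,7], [3,5,8], [3,6,8], [4,6,7], [4,6,8], [5,8,9], [6,7,9]

Hence C_0 ≅ Z^9, C_1 ≅ Z^27, C_2 ≅ Z^18.

The boundary map ∂_1: C_1 → C_0 is given by ∂[p,q] = [q] − [p]. For instance
  ∂[6,7] = [7] − [6].
The resulting 9×27 matrix has rank 8, and its Smith normal form has invariant factors (1,1,1,1,1,1,1,1).

∂_2: C_2 → C_1 acts by ∂[p,q,r] = [q,r] − [p,r] + [p,q]. For instance
  ∂[1,8,9] = [8,9] − [1,9] + [1,8],
  ∂[1,7,9] = [7,9] − [1,9] + [1,7].
As a 27×18 matrix over Z this has rank 18, with invariant factors (1,1,1,1,1,1,1,1,1,1,1,1,1,1,1,1,1,2).

Reading off H_k = ker ∂_k / im ∂_{k+1}:

  H_0: rank C_0 − rank ∂_1 = 9 − 8 = 1, and the invariant factors of ∂_1 are all 1, so H_0 = Z.
  H_1: rank ker ∂_1 − rank ∂_2 = (27 − 8) − 18 = 1, and ∂_2 has invariant factor 2 > 1, so H_1 = Z ⊕ Z/2.
  H_2: rank ker ∂_2 − rank ∂_3 = (18 − 18) − 0 = 0, and there is no ∂_3, so H_2 = 0.

H_0 = Z,  H_1 = Z ⊕ Z/2,  H_2 = 0.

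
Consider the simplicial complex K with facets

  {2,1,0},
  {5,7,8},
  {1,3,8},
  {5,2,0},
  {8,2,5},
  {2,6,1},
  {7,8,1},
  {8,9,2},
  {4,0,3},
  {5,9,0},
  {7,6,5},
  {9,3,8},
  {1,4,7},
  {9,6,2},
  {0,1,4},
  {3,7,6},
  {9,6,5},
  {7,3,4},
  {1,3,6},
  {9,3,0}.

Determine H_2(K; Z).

Order the vertices as 0 < 1 < 2 < 3 < 4 < 5 < 6 < 7 < 8 < 9. Listing each simplex with vertices in this order, K has dimension 2 with simplices:

  0-simplices (10): [0], [1], [2], [3], [4], [5], [6], [7], [8], [9]
  1-simplices (30): (30 of them)
  2-simplices (20): (20 of them)

giving chain groups C_0 ≅ Z^10, C_1 ≅ Z^30, C_2 ≅ Z^20.

The boundary map ∂_1: C_1 → C_0 sends each edge [p,q] (with p < q) to q − p. For instance
  ∂[0,1] = [1] − [0].
This gives a 10×30 integer matrix of rank 9; reducing to Smith normal form yields diagonal entries (1,1,1,1,1,1,1,1,1).

Boundary ∂_2: C_2 → C_1 sends each 2-simplex [p,q,r] to [q,r] − [p,r] + [p,q]. For instance
  ∂[1,2,6] = [2,6] − [1,6] + [1,2],
  ∂[0,3,9] = [3,9] − [0,9] + [0,3].
The resulting 30×20 matrix has rank 20, and its Smith normal form has invariant factors (1,1,1,1,1,1,1,1,1,1,1,1,1,1,1,1,1,1,1,2).

Now H_k = ker ∂_k / im ∂_{k+1}, so:

  H_2: rank ker ∂_2 − rank ∂_3 = (20 − 20) − 0 = 0, and there is no ∂_3, so H_2 ≅ 0.

H_2 = 0.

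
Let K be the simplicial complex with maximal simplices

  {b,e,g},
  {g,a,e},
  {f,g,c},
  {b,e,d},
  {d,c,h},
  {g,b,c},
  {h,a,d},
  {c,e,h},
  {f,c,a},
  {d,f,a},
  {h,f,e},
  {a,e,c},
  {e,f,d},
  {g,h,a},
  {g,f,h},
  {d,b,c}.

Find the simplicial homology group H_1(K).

H_1 = Z^2.

Take the total order a < b < c < d < e < f < g < h on the vertex set. Then K (dimension 2) consists of the simplices:

  0-simplices (8): a, b, c, d, e, f, g, h
  1-simplices (24): ac, ad, ae, af, ag, ah, bc, bd, be, bg, cd, ce, cf, cg, ch, de, df, dh, ef, eg, eh, fg, fh, gh
  2-simplices (16): ace, acf, adf, adh, aeg, agh, bcd, bcg, bde, beg, cdh, ceh, cfg, def, efh, fgh

so the chain groups are C_0 ≅ Z^8, C_1 ≅ Z^24, C_2 ≅ Z^16.

The boundary map ∂_1: C_1 → C_0 is given by ∂[p,q] = [q] − [p].
As a 8×24 matrix over Z this has rank 7, with invariant factors (1,1,1,1,1,1,1).

The boundary map ∂_2: C_2 → C_1 maps a triangle to the signed sum of its edges. For instance
  ∂aeg = eg − ag + ae,
  ∂bcd = cd − bd + bc.
The resulting 24×16 matrix has rank 15, and its Smith normal form has invariant factors (1,1,1,1,1,1,1,1,1,1,1,1,1,1,1).

Now H_k = ker ∂_k / im ∂_{k+1}, so:

  H_1: rank ker ∂_1 − rank ∂_2 = (24 − 7) − 15 = 2, and the invariant factors of ∂_2 are all 1, so H_1 ≅ Z^2.

(K is a triangulation of the torus T^2.)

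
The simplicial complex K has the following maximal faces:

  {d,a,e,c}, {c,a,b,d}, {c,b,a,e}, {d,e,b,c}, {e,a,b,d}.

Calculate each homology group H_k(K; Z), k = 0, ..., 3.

H_0 ≅ Z,  H_1 = 0,  H_2 = 0,  H_3 ≅ Z.

K has 5 vertices, 10 edges, 10 triangles, 5 3-simplices.
rank ∂_0 = 0, rank ∂_1 = 4 ⇒ b_0 = 5 − 0 − 4 = 1; all invariant factors of ∂_1 are 1 so no torsion. So H_0 ≅ Z.
rank ∂_1 = 4, rank ∂_2 = 6 ⇒ b_1 = 10 − 4 − 6 = 0; all invariant factors of ∂_2 are 1 so no torsion. So H_1 ≅ 0.
rank ∂_2 = 6, rank ∂_3 = 4 ⇒ b_2 = 10 − 6 − 4 = 0; all invariant factors of ∂_3 are 1 so no torsion. So H_2 ≅ 0.
rank ∂_3 = 4, rank ∂_4 = 0 ⇒ b_3 = 5 − 4 − 0 = 1. So H_3 ≅ Z.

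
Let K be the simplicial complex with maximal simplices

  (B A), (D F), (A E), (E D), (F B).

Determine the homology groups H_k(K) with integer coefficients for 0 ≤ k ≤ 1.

H_0 ≅ Z,  H_1 ≅ Z.

K has 5 vertices, 5 edges.
rank ∂_0 = 0, rank ∂_1 = 4 ⇒ b_0 = 5 − 0 − 4 = 1; all invariant factors of ∂_1 are 1 so no torsion. So H_0 ≅ Z.
rank ∂_1 = 4, rank ∂_2 = 0 ⇒ b_1 = 5 − 4 − 0 = 1. So H_1 ≅ Z.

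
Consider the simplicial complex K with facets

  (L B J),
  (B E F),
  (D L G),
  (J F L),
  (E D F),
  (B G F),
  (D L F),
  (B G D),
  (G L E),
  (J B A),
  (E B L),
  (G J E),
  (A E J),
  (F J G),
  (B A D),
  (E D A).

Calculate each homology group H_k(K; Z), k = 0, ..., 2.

H_0 = Z,  H_1 = Z^2,  H_2 = Z.

Take the total order A < B < D < E < F < G < J < L on the vertex set. Then K (dimension 2) consists of the simplices:

  0-simplices (8): A, B, D, E, F, G, J, L
  1-simplices (24): AB, AD, AE, AJ, BD, BE, BF, BG, BJ, BL, DE, DF, DG, DL, EF, EG, EJ, EL, FG, FJ, FL, GJ, GL, JL
  2-simplices (16): ABD, ABJ, ADE, AEJ, BDG, BEF, BEL, BFG, BJL, DEF, DFL, DGL, EGJ, EGL, FGJ, FJL

giving chain groups C_0 ≅ Z^8, C_1 ≅ Z^24, C_2 ≅ Z^16.

The boundary map ∂_1: C_1 → C_0 maps an edge to its endpoints' difference, ∂[p,q] = q − p. For instance
  ∂DG = G − D.
This gives a 8×24 integer matrix of rank 7; reducing to Smith normal form yields diagonal entries (1,1,1,1,1,1,1).

The boundary map ∂_2: C_2 → C_1 maps a triangle to the signed sum of its edges. For instance
  ∂BEF = EF − BF + BE,
  ∂DGL = GL − DL + DG.
As a 24×16 matrix over Z this has rank 15, with invariant factors (1,1,1,1,1,1,1,1,1,1,1,1,1,1,1).

Reading off H_k = ker ∂_k / im ∂_{k+1}:

  H_0: rank C_0 − rank ∂_1 = 8 − 7 = 1, and the invariant factors of ∂_1 are all 1, so H_0 ≅ Z.
  H_1: rank ker ∂_1 − rank ∂_2 = (24 − 7) − 15 = 2, and the invariant factors of ∂_2 are all 1, so H_1 ≅ Z^2.
  H_2: rank ker ∂_2 − rank ∂_3 = (16 − 15) − 0 = 1, and there is no ∂_3, so H_2 ≅ Z.

(K is a triangulation of the torus T^2.)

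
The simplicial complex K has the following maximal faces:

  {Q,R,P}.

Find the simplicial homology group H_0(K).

H_0 ≅ Z.

Order the vertices as P < Q < R. Listing each simplex with vertices in this order, K has dimension 2 with simplices:

  0-simplices (3): P, Q, R
  1-simplices (3): PQ, PR, QR
  2-simplices (1): PQR

so the chain groups are C_0 ≅ Z^3, C_1 ≅ Z^3, C_2 ≅ Z^1.

∂_1: C_1 → C_0 maps an edge to its endpoints' difference, ∂[p,q] = q − p. For instance
  ∂PR = R − P.
The resulting 3×3 matrix has rank 2, and its Smith normal form has invariant factors (1,1).

Boundary ∂_2: C_2 → C_1 maps a triangle to the signed sum of its edges. For instance
  ∂PQR = QR − PR + PQ.
The 3×1 boundary matrix has rank 1 and Smith normal form diag(1).

Now H_k = ker ∂_k / im ∂_{k+1}, so:

  H_0: rank C_0 − rank ∂_1 = 3 − 2 = 1, and the invariant factors of ∂_1 are all 1, so H_0 = Z.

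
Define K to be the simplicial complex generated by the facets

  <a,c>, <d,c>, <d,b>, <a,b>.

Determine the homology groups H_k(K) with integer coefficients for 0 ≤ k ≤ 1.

Take the total order a < b < c < d on the vertex set. Then K (dimension 1) consists of the simplices:

  0-simplices (4): a, b, c, d
  1-simplices (4): ab, ac, bd, cd

so the chain groups are C_0 ≅ Z^4, C_1 ≅ Z^4.

The boundary map ∂_1: C_1 → C_0 sends each edge [p,q] (with p < q) to q − p. For instance
  ∂bd = d − b.
The resulting 4×4 matrix has rank 3, and its Smith normal form has invariant factors (1,1,1).

Computing H_k = (kernel of ∂_k) / (image of ∂_{k+1}):

  H_0: rank C_0 − rank ∂_1 = 4 − 3 = 1, and the invariant factors of ∂_1 are all 1, so H_0 ≅ Z.
  H_1: rank ker ∂_1 − rank ∂_2 = (4 − 3) − 0 = 1, and there is no ∂_2, so H_1 ≅ Z.

As a check, the Euler characteristic is 4 − 4 = 0, which agrees with 1 − 1 = 0.

H_0 = Z,  H_1 = Z.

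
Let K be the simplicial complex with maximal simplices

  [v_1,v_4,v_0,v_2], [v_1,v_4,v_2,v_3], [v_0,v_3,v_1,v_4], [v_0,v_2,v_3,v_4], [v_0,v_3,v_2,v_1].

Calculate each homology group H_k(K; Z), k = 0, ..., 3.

Take the total order v_0 < v_1 < v_2 < v_3 < v_4 on the vertex set. Then K (dimension 3) consists of the simplices:

  0-simplices (5): [v_0], [v_1], [v_2], [v_3], [v_4]
  1-simplices (10): [v_0,v_1], [v_0,v_2], [v_0,v_3], [v_0,v_4], [v_1,v_2], [v_1,v_3], [v_1,v_4], [v_2,v_3], [v_2,v_4], [v_3,v_4]
  2-simplices (10): [v_0,v_1,v_2], [v_0,v_1,v_3], [v_0,v_1,v_4], [v_0,v_2,v_3], [v_0,v_2,v_4], [v_0,v_3,v_4], [v_1,v_2,v_3], [v_1,v_2,v_4], [v_1,v_3,v_4], [v_2,v_3,v_4]
  3-simplices (5): [v_0,v_1,v_2,v_3], [v_0,v_1,v_2,v_4], [v_0,v_1,v_3,v_4], [v_0,v_2,v_3,v_4], [v_1,v_2,v_3,v_4]

giving chain groups C_0 ≅ Z^5, C_1 ≅ Z^10, C_2 ≅ Z^10, C_3 ≅ Z^5.

The boundary map ∂_1: C_1 → C_0 maps an edge to its endpoints' difference, ∂[p,q] = q − p. For instance
  ∂[v_1,v_4] = [v_4] − [v_1].
This gives a 5×10 integer matrix of rank 4; reducing to Smith normal form yields diagonal entries (1,1,1,1).

∂_2: C_2 → C_1 acts by ∂[p,q,r] = [q,r] − [p,r] + [p,q]. For instance
  ∂[v_1,v_2,v_3] = [v_2,v_3] − [v_1,v_3] + [v_1,v_2],
  ∂[v_0,v_1,v_2] = [v_1,v_2] − [v_0,v_2] + [v_0,v_1].
As a 10×10 matrix over Z this has rank 6, with invariant factors (1,1,1,1,1,1).

The boundary map ∂_3: C_3 → C_2 sends each 3-simplex σ to the alternating sum Σ_i (−1)^i (σ with its i-th vertex removed). For instance
  ∂[v_0,v_2,v_3,v_4] = [v_2,v_3,v_4] − [v_0,v_3,v_4] + [v_0,v_2,v_4] − [v_0,v_2,v_3],
  ∂[v_0,v_1,v_2,v_4] = [v_1,v_2,v_4] − [v_0,v_2,v_4] + [v_0,v_1,v_4] − [v_0,v_1,v_2].
As a 10×5 matrix over Z this has rank 4, with invariant factors (1,1,1,1).

Reading off H_k = ker ∂_k / im ∂_{k+1}:

  H_0: rank C_0 − rank ∂_1 = 5 − 4 = 1, and the invariant factors of ∂_1 are all 1, so H_0 ≅ Z.
  H_1: rank ker ∂_1 − rank ∂_2 = (10 − 4) − 6 = 0, and the invariant factors of ∂_2 are all 1, so H_1 ≅ 0.
  H_2: rank ker ∂_2 − rank ∂_3 = (10 − 6) − 4 = 0, and the invariant factors of ∂_3 are all 1, so H_2 ≅ 0.
  H_3: rank ker ∂_3 − rank ∂_4 = (5 − 4) − 0 = 1, and there is no ∂_4, so H_3 ≅ Z.

H_0 ≅ Z,  H_1 = 0,  H_2 = 0,  H_3 ≅ Z.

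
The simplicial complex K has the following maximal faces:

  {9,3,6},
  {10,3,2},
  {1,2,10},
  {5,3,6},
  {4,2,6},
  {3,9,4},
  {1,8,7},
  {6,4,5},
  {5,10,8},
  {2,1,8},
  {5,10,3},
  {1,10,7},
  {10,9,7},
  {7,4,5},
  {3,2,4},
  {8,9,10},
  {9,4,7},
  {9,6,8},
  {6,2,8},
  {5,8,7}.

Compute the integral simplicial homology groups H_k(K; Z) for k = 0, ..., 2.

Order the vertices as 1 < 2 < 3 < 4 < 5 < 6 < 7 < 8 < 9 < 10. Listing each simplex with vertices in this order, K has dimension 2 with simplices:

  0-simplices (10): [1], [2], [3], [4], [5], [6], [7], [8], [9], [10]
  1-simplices (30): (30 of them)
  2-simplices (20): (20 of them)

Hence C_0 ≅ Z^10, C_1 ≅ Z^30, C_2 ≅ Z^20.

Boundary ∂_1: C_1 → C_0 is given by ∂[p,q] = [q] − [p]. For instance
  ∂[2,3] = [3] − [2].
As a 10×30 matrix over Z this has rank 9, with invariant factors (1,1,1,1,1,1,1,1,1).

Boundary ∂_2: C_2 → C_1 maps a triangle to the signed sum of its edges. For instance
  ∂[4,5,7] = [5,7] − [4,7] + [4,5],
  ∂[2,6,8] = [6,8] − [2,8] + [2,6].
The resulting 30×20 matrix has rank 20, and its Smith normal form has invariant factors (1,1,1,1,1,1,1,1,1,1,1,1,1,1,1,1,1,1,1,2).

Reading off H_k = ker ∂_k / im ∂_{k+1}:

  H_0: rank C_0 − rank ∂_1 = 10 − 9 = 1, and the invariant factors of ∂_1 are all 1, so H_0 = Z.
  H_1: rank ker ∂_1 − rank ∂_2 = (30 − 9) − 20 = 1, and ∂_2 has invariant factor 2 > 1, so H_1 = Z ⊕ Z/2Z.
  H_2: rank ker ∂_2 − rank ∂_3 = (20 − 20) − 0 = 0, and there is no ∂_3, so H_2 = 0.

As a check, the Euler characteristic is 10 − 30 + 20 = 0, which agrees with 1 − 1 + 0 = 0.
(K is a triangulation of the Klein bottle.)

H_0 ≅ Z,  H_1 ≅ Z ⊕ Z/2Z,  H_2 = 0.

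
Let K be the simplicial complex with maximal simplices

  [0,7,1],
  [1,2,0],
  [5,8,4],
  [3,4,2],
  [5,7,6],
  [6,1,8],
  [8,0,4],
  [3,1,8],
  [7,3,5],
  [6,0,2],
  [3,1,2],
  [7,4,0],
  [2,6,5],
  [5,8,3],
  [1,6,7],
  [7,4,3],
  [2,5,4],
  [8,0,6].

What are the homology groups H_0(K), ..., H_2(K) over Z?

We work with the vertex ordering 0 < 1 < 2 < 3 < 4 < 5 < 6 < 7 < 8. The simplices of K, each written with vertices in increasing order, are:

  0-simplices (9): [0], [1], [2], [3], [4], [5], [6], [7], [8]
  1-simplices (27): (27 of them)
  2-simplices (18): [0,1,2], [0,1,7], [0,2,6], [0,4,7], [0,4,8], [0,6,8], [1,2,3], [1,3,8], [1,6,7], [1,6,8], [2,3,4], [2,4,5], [2,5,6], [3,4,7], [3,5,7], [3,5,8], [4,5,8], [5,6,7]

so the chain groups are C_0 ≅ Z^9, C_1 ≅ Z^27, C_2 ≅ Z^18.

The boundary map ∂_1: C_1 → C_0 sends each edge [p,q] (with p < q) to q − p.
This gives a 9×27 integer matrix of rank 8; reducing to Smith normal form yields diagonal entries (1,1,1,1,1,1,1,1).

Boundary ∂_2: C_2 → C_1 acts by ∂[p,q,r] = [q,r] − [p,r] + [p,q]. For instance
  ∂[2,3,4] = [3,4] − [2,4] + [2,3],
  ∂[0,4,8] = [4,8] − [0,8] + [0,4].
As a 27×18 matrix over Z this has rank 18, with invariant factors (1,1,1,1,1,1,1,1,1,1,1,1,1,1,1,1,1,2).

Computing H_k = (kernel of ∂_k) / (image of ∂_{k+1}):

  H_0: rank C_0 − rank ∂_1 = 9 − 8 = 1, and the invariant factors of ∂_1 are all 1, so H_0 ≅ Z.
  H_1: rank ker ∂_1 − rank ∂_2 = (27 − 8) − 18 = 1, and ∂_2 has invariant factor 2 > 1, so H_1 ≅ Z ⊕ Z/2.
  H_2: rank ker ∂_2 − rank ∂_3 = (18 − 18) − 0 = 0, and there is no ∂_3, so H_2 ≅ 0.

H_0 = Z,  H_1 = Z ⊕ Z/2,  H_2 = 0.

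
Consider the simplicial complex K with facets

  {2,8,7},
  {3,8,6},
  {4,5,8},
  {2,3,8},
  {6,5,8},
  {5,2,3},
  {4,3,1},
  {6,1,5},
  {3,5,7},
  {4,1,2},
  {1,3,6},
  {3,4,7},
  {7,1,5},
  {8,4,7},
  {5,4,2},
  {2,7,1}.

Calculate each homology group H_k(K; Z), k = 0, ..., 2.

Fix the vertex order 1 < 2 < 3 < 4 < 5 < 6 < 7 < 8 and write every simplex with vertices in increasing order. Then dim K = 2 and the simplices of K are:

  0-simplices (8): [1], [2], [3], [4], [5], [6], [7], [8]
  1-simplices (24): (24 of them)
  2-simplices (16): [1,2,4], [1,2,7], [1,3,4], [1,3,6], [1,5,6], [1,5,7], [2,3,5], [2,3,8], [2,4,5], [2,7,8], [3,4,7], [3,5,7], [3,6,8], [4,5,8], [4,7,8], [5,6,8]

Hence C_0 ≅ Z^8, C_1 ≅ Z^24, C_2 ≅ Z^16.

The boundary map ∂_1: C_1 → C_0 maps an edge to its endpoints' difference, ∂[p,q] = q − p. For instance
  ∂[1,7] = [7] − [1].
As a 8×24 matrix over Z this has rank 7, with invariant factors (1,1,1,1,1,1,1).

The boundary map ∂_2: C_2 → C_1 maps a triangle to the signed sum of its edges. For instance
  ∂[2,7,8] = [7,8] − [2,8] + [2,7],
  ∂[1,2,4] = [2,4] − [1,4] + [1,2].
The 24×16 boundary matrix has rank 15 and Smith normal form diag(1,1,1,1,1,1,1,1,1,1,1,1,1,1,1).

From H_k ≅ ker(∂_k) / im(∂_{k+1}) we obtain:

  H_0: rank C_0 − rank ∂_1 = 8 − 7 = 1, and the invariant factors of ∂_1 are all 1, so H_0 = Z.
  H_1: rank ker ∂_1 − rank ∂_2 = (24 − 7) − 15 = 2, and the invariant factors of ∂_2 are all 1, so H_1 = Z^2.
  H_2: rank ker ∂_2 − rank ∂_3 = (16 − 15) − 0 = 1, and there is no ∂_3, so H_2 = Z.

As a check, the Euler characteristic is 8 − 24 + 16 = 0, which agrees with 1 − 2 + 1 = 0.
(K is a triangulation of the torus T^2.)

H_0 = Z,  H_1 = Z^2,  H_2 = Z.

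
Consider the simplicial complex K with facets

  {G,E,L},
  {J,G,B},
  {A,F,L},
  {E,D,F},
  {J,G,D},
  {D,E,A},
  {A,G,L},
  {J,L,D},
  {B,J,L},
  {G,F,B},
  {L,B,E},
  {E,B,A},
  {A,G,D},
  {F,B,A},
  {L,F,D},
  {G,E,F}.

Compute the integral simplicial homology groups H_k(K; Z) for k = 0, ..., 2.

H_0 ≅ Z,  H_1 ≅ Z^2,  H_2 ≅ Z.

Order the vertices as A < B < D < E < F < G < J < L. Listing each simplex with vertices in this order, K has dimension 2 with simplices:

  0-simplices (8): A, B, D, E, F, G, J, L
  1-simplices (24): AB, AD, AE, AF, AG, AL, BE, BF, BG, BJ, BL, DE, DF, DG, DJ, DL, EF, EG, EL, FG, FL, GJ, GL, JL
  2-simplices (16): ABE, ABF, ADE, ADG, AFL, AGL, BEL, BFG, BGJ, BJL, DEF, DFL, DGJ, DJL, EFG, EGL

giving chain groups C_0 ≅ Z^8, C_1 ≅ Z^24, C_2 ≅ Z^16.

∂_1: C_1 → C_0 maps an edge to its endpoints' difference, ∂[p,q] = q − p. For instance
  ∂EG = G − E.
As a 8×24 matrix over Z this has rank 7, with invariant factors (1,1,1,1,1,1,1).

∂_2: C_2 → C_1 acts by ∂[p,q,r] = [q,r] − [p,r] + [p,q]. For instance
  ∂ADG = DG − AG + AD,
  ∂AFL = FL − AL + AF.
The 24×16 boundary matrix has rank 15 and Smith normal form diag(1,1,1,1,1,1,1,1,1,1,1,1,1,1,1).

Now H_k = ker ∂_k / im ∂_{k+1}, so:

  H_0: rank C_0 − rank ∂_1 = 8 − 7 = 1, and the invariant factors of ∂_1 are all 1, so H_0 ≅ Z.
  H_1: rank ker ∂_1 − rank ∂_2 = (24 − 7) − 15 = 2, and the invariant factors of ∂_2 are all 1, so H_1 ≅ Z^2.
  H_2: rank ker ∂_2 − rank ∂_3 = (16 − 15) − 0 = 1, and there is no ∂_3, so H_2 ≅ Z.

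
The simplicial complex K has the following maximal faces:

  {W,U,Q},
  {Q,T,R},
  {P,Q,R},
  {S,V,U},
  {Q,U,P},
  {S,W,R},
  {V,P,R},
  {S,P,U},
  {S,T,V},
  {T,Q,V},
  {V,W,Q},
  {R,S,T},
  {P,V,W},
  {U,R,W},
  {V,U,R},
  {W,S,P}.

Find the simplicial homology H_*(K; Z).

Order the vertices as P < Q < R < S < T < U < V < W. Listing each simplex with vertices in this order, K has dimension 2 with simplices:

  0-simplices (8): P, Q, R, S, T, U, V, W
  1-simplices (24): PQ, PR, PS, PU, PV, PW, QR, QT, QU, QV, QW, RS, RT, RU, RV, RW, ST, SU, SV, SW, TV, UV, UW, VW
  2-simplices (16): PQR, PQU, PRV, PSU, PSW, PVW, QRT, QTV, QUW, QVW, RST, RSW, RUV, RUW, STV, SUV

giving chain groups C_0 ≅ Z^8, C_1 ≅ Z^24, C_2 ≅ Z^16.

∂_1: C_1 → C_0 sends each edge [p,q] (with p < q) to q − p. For instance
  ∂SU = U − S.
This gives a 8×24 integer matrix of rank 7; reducing to Smith normal form yields diagonal entries (1,1,1,1,1,1,1).

∂_2: C_2 → C_1 acts by ∂[p,q,r] = [q,r] − [p,r] + [p,q]. For instance
  ∂QTV = TV − QV + QT,
  ∂RST = ST − RT + RS.
This gives a 24×16 integer matrix of rank 15; reducing to Smith normal form yields diagonal entries (1,1,1,1,1,1,1,1,1,1,1,1,1,1,1).

Computing H_k = (kernel of ∂_k) / (image of ∂_{k+1}):

  H_0: rank C_0 − rank ∂_1 = 8 − 7 = 1, and the invariant factors of ∂_1 are all 1, so H_0 = Z.
  H_1: rank ker ∂_1 − rank ∂_2 = (24 − 7) − 15 = 2, and the invariant factors of ∂_2 are all 1, so H_1 = Z^2.
  H_2: rank ker ∂_2 − rank ∂_3 = (16 − 15) − 0 = 1, and there is no ∂_3, so H_2 = Z.

(K is a triangulation of the torus T^2.)

H_0 = Z,  H_1 = Z^2,  H_2 = Z.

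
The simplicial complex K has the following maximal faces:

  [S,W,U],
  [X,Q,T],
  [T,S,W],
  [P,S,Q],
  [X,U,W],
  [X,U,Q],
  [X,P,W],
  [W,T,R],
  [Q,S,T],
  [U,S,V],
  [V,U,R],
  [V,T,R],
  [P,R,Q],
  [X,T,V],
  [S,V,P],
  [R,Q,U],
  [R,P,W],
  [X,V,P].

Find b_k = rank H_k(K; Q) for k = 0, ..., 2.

b_0 = 1, b_1 = 2, b_2 = 1.

Order the vertices as P < Q < R < S < T < U < V < W < X. Listing each simplex with vertices in this order, K has dimension 2 with simplices:

  0-simplices (9): P, Q, R, S, T, U, V, W, X
  1-simplices (27): PQ, PR, PS, PV, PW, PX, QR, QS, QT, QU, QX, RT, RU, RV, RW, ST, SU, SV, SW, TV, TW, TX, UV, UW, UX, VX, WX
  2-simplices (18): PQR, PQS, PRW, PSV, PVX, PWX, QRU, QST, QTX, QUX, RTV, RTW, RUV, STW, SUV, SUW, TVX, UWX

so the chain groups are C_0 ≅ Z^9, C_1 ≅ Z^27, C_2 ≅ Z^18.

Boundary ∂_1: C_1 → C_0 is given by ∂[p,q] = [q] − [p].
As a 9×27 matrix over Z this has rank 8, with invariant factors (1,1,1,1,1,1,1,1).

Boundary ∂_2: C_2 → C_1 sends each 2-simplex [p,q,r] to [q,r] − [p,r] + [p,q]. For instance
  ∂RTW = TW − RW + RT,
  ∂SUV = UV − SV + SU.
The resulting 27×18 matrix has rank 17, and its Smith normal form has invariant factors (1,1,1,1,1,1,1,1,1,1,1,1,1,1,1,1,1).

Computing H_k = (kernel of ∂_k) / (image of ∂_{k+1}):

  H_0: rank C_0 − rank ∂_1 = 9 − 8 = 1, and the invariant factors of ∂_1 are all 1, so H_0 = Z.
  H_1: rank ker ∂_1 − rank ∂_2 = (27 − 8) − 17 = 2, and the invariant factors of ∂_2 are all 1, so H_1 = Z^2.
  H_2: rank ker ∂_2 − rank ∂_3 = (18 − 17) − 0 = 1, and there is no ∂_3, so H_2 = Z.

As a check, the Euler characteristic is 9 − 27 + 18 = 0, which agrees with 1 − 2 + 1 = 0.

Hence the Betti numbers are b_0 = 1, b_1 = 2, b_2 = 1.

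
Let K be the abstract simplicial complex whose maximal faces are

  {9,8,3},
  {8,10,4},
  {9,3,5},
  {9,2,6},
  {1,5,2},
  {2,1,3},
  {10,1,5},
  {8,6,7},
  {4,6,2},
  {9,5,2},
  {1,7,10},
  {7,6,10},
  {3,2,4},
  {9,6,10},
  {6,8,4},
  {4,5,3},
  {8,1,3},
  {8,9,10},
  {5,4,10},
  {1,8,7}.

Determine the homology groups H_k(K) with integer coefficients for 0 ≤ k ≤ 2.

H_0 = Z,  H_1 = Z ⊕ Z/2,  H_2 = 0.

Fix the vertex order 1 < 2 < 3 < 4 < 5 < 6 < 7 < 8 < 9 < 10 and write every simplex with vertices in increasing order. Then dim K = 2 and the simplices of K are:

  0-simplices (10): [1], [2], [3], [4], [5], [6], [7], [8], [9], [10]
  1-simplices (30): (30 of them)
  2-simplices (20): (20 of them)

so the chain groups are C_0 ≅ Z^10, C_1 ≅ Z^30, C_2 ≅ Z^20.

The boundary map ∂_1: C_1 → C_0 maps an edge to its endpoints' difference, ∂[p,q] = q − p. For instance
  ∂[6,9] = [9] − [6].
This gives a 10×30 integer matrix of rank 9; reducing to Smith normal form yields diagonal entries (1,1,1,1,1,1,1,1,1).

∂_2: C_2 → C_1 sends each 2-simplex [p,q,r] to [q,r] − [p,r] + [p,q]. For instance
  ∂[1,7,8] = [7,8] − [1,8] + [1,7],
  ∂[8,9,10] = [9,10] − [8,10] + [8,9].
As a 30×20 matrix over Z this has rank 20, with invariant factors (1,1,1,1,1,1,1,1,1,1,1,1,1,1,1,1,1,1,1,2).

Computing H_k = (kernel of ∂_k) / (image of ∂_{k+1}):

  H_0: rank C_0 − rank ∂_1 = 10 − 9 = 1, and the invariant factors of ∂_1 are all 1, so H_0 ≅ Z.
  H_1: rank ker ∂_1 − rank ∂_2 = (30 − 9) − 20 = 1, and ∂_2 has invariant factor 2 > 1, so H_1 ≅ Z ⊕ Z/2.
  H_2: rank ker ∂_2 − rank ∂_3 = (20 − 20) − 0 = 0, and there is no ∂_3, so H_2 ≅ 0.

(K is a triangulation of the Klein bottle.)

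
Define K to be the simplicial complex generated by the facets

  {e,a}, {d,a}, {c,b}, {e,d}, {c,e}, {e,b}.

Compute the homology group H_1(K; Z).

H_1 = Z^2.

Fix the vertex order a < b < c < d < e and write every simplex with vertices in increasing order. Then dim K = 1 and the simplices of K are:

  0-simplices (5): a, b, c, d, e
  1-simplices (6): ad, ae, bc, be, ce, de

Hence C_0 ≅ Z^5, C_1 ≅ Z^6.

∂_1: C_1 → C_0 maps an edge to its endpoints' difference, ∂[p,q] = q − p.
The 5×6 boundary matrix has rank 4 and Smith normal form diag(1,1,1,1).

From H_k ≅ ker(∂_k) / im(∂_{k+1}) we obtain:

  H_1: rank ker ∂_1 − rank ∂_2 = (6 − 4) − 0 = 2, and there is no ∂_2, so H_1 = Z^2.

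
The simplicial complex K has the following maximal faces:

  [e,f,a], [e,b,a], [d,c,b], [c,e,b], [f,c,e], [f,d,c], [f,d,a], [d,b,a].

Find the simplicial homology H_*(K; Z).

H_0 ≅ Z,  H_1 = 0,  H_2 ≅ Z.

Order the vertices as a < b < c < d < e < f. Listing each simplex with vertices in this order, K has dimension 2 with simplices:

  0-simplices (6): a, b, c, d, e, f
  1-simplices (12): ab, ad, ae, af, bc, bd, be, cd, ce, cf, df, ef
  2-simplices (8): abd, abe, adf, aef, bcd, bce, cdf, cef

giving chain groups C_0 ≅ Z^6, C_1 ≅ Z^12, C_2 ≅ Z^8.

The boundary map ∂_1: C_1 → C_0 maps an edge to its endpoints' difference, ∂[p,q] = q − p. For instance
  ∂bc = c − b.
The resulting 6×12 matrix has rank 5, and its Smith normal form has invariant factors (1,1,1,1,1).

Boundary ∂_2: C_2 → C_1 maps a triangle to the signed sum of its edges. For instance
  ∂abd = bd − ad + ab,
  ∂bcd = cd − bd + bc.
This gives a 12×8 integer matrix of rank 7; reducing to Smith normal form yields diagonal entries (1,1,1,1,1,1,1).

Computing H_k = (kernel of ∂_k) / (image of ∂_{k+1}):

  H_0: rank C_0 − rank ∂_1 = 6 − 5 = 1, and the invariant factors of ∂_1 are all 1, so H_0 ≅ Z.
  H_1: rank ker ∂_1 − rank ∂_2 = (12 − 5) − 7 = 0, and the invariant factors of ∂_2 are all 1, so H_1 ≅ 0.
  H_2: rank ker ∂_2 − rank ∂_3 = (8 − 7) − 0 = 1, and there is no ∂_3, so H_2 ≅ Z.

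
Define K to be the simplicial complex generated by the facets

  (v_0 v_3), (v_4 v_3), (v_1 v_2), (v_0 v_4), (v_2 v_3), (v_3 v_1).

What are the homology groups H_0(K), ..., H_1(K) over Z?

Fix the vertex order v_0 < v_1 < v_2 < v_3 < v_4 and write every simplex with vertices in increasing order. Then dim K = 1 and the simplices of K are:

  0-simplices (5): [v_0], [v_1], [v_2], [v_3], [v_4]
  1-simplices (6): [v_0,v_3], [v_0,v_4], [v_1,v_2], [v_1,v_3], [v_2,v_3], [v_3,v_4]

so the chain groups are C_0 ≅ Z^5, C_1 ≅ Z^6.

Boundary ∂_1: C_1 → C_0 is given by ∂[p,q] = [q] − [p]. For instance
  ∂[v_0,v_3] = [v_3] − [v_0].
The resulting 5×6 matrix has rank 4, and its Smith normal form has invariant factors (1,1,1,1).

Now H_k = ker ∂_k / im ∂_{k+1}, so:

  H_0: rank C_0 − rank ∂_1 = 5 − 4 = 1, and the invariant factors of ∂_1 are all 1, so H_0 ≅ Z.
  H_1: rank ker ∂_1 − rank ∂_2 = (6 − 4) − 0 = 2, and there is no ∂_2, so H_1 ≅ Z^2.

As a check, the Euler characteristic is 5 − 6 = -1, which agrees with 1 − 2 = -1.

H_0 = Z,  H_1 = Z^2.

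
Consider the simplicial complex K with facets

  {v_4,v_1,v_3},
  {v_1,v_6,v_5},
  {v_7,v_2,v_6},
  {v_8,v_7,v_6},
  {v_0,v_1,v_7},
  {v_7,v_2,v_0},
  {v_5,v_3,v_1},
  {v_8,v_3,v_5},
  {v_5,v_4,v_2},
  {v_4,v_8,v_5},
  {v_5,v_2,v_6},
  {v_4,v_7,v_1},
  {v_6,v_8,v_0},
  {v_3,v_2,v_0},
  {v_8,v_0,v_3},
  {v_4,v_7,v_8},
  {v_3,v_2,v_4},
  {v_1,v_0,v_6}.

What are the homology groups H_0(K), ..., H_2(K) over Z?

Order the vertices as v_0 < v_1 < v_2 < v_3 < v_4 < v_5 < v_6 < v_7 < v_8. Listing each simplex with vertices in this order, K has dimension 2 with simplices:

  0-simplices (9): [v_0], [v_1], [v_2], [v_3], [v_4], [v_5], [v_6], [v_7], [v_8]
  1-simplices (27): (27 of them)
  2-simplices (18): (18 of them)

so the chain groups are C_0 ≅ Z^9, C_1 ≅ Z^27, C_2 ≅ Z^18.

∂_1: C_1 → C_0 maps an edge to its endpoints' difference, ∂[p,q] = q − p.
The resulting 9×27 matrix has rank 8, and its Smith normal form has invariant factors (1,1,1,1,1,1,1,1).

∂_2: C_2 → C_1 acts by ∂[p,q,r] = [q,r] − [p,r] + [p,q]. For instance
  ∂[v_4,v_5,v_8] = [v_5,v_8] − [v_4,v_8] + [v_4,v_5],
  ∂[v_0,v_2,v_3] = [v_2,v_3] − [v_0,v_3] + [v_0,v_2].
This gives a 27×18 integer matrix of rank 18; reducing to Smith normal form yields diagonal entries (1,1,1,1,1,1,1,1,1,1,1,1,1,1,1,1,1,2).

Reading off H_k = ker ∂_k / im ∂_{k+1}:

  H_0: rank C_0 − rank ∂_1 = 9 − 8 = 1, and the invariant factors of ∂_1 are all 1, so H_0 ≅ Z.
  H_1: rank ker ∂_1 − rank ∂_2 = (27 − 8) − 18 = 1, and ∂_2 has invariant factor 2 > 1, so H_1 ≅ Z ⊕ Z_2.
  H_2: rank ker ∂_2 − rank ∂_3 = (18 − 18) − 0 = 0, and there is no ∂_3, so H_2 ≅ 0.

As a check, the Euler characteristic is 9 − 27 + 18 = 0, which agrees with 1 − 1 + 0 = 0.

H_0 ≅ Z,  H_1 ≅ Z ⊕ Z_2,  H_2 = 0.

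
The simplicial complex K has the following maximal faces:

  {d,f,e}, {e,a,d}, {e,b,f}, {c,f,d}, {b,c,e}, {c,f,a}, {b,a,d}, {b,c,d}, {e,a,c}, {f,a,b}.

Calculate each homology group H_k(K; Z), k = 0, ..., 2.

K has 6 vertices, 15 edges, 10 triangles.
rank ∂_0 = 0, rank ∂_1 = 5 ⇒ b_0 = 6 − 0 − 5 = 1; all invariant factors of ∂_1 are 1 so no torsion. So H_0 = Z.
rank ∂_1 = 5, rank ∂_2 = 10 ⇒ b_1 = 15 − 5 − 10 = 0; ∂_2 has invariant factor(s) [2] giving torsion. So H_1 = Z/2.
rank ∂_2 = 10, rank ∂_3 = 0 ⇒ b_2 = 10 − 10 − 0 = 0. So H_2 = 0.

H_0 = Z,  H_1 = Z/2,  H_2 = 0.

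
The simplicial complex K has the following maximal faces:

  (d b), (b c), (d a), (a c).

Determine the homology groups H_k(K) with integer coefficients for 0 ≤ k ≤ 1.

H_0 ≅ Z,  H_1 ≅ Z.

Fix the vertex order a < b < c < d and write every simplex with vertices in increasing order. Then dim K = 1 and the simplices of K are:

  0-simplices (4): a, b, c, d
  1-simplices (4): ac, ad, bc, bd

so the chain groups are C_0 ≅ Z^4, C_1 ≅ Z^4.

∂_1: C_1 → C_0 is given by ∂[p,q] = [q] − [p].
The 4×4 boundary matrix has rank 3 and Smith normal form diag(1,1,1).

Computing H_k = (kernel of ∂_k) / (image of ∂_{k+1}):

  H_0: rank C_0 − rank ∂_1 = 4 − 3 = 1, and the invariant factors of ∂_1 are all 1, so H_0 = Z.
  H_1: rank ker ∂_1 − rank ∂_2 = (4 − 3) − 0 = 1, and there is no ∂_2, so H_1 = Z.

As a check, the Euler characteristic is 4 − 4 = 0, which agrees with 1 − 1 = 0.
(K is a triangulation of the circle S^1.)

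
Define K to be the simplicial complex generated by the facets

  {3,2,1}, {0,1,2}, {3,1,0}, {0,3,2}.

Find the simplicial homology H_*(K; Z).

Fix the vertex order 0 < 1 < 2 < 3 and write every simplex with vertices in increasing order. Then dim K = 2 and the simplices of K are:

  0-simplices (4): [0], [1], [2], [3]
  1-simplices (6): [0,1], [0,2], [0,3], [1,2], [1,3], [2,3]
  2-simplices (4): [0,1,2], [0,1,3], [0,2,3], [1,2,3]

Hence C_0 ≅ Z^4, C_1 ≅ Z^6, C_2 ≅ Z^4.

∂_1: C_1 → C_0 sends each edge [p,q] (with p < q) to q − p. For instance
  ∂[1,3] = [3] − [1].
As a 4×6 matrix over Z this has rank 3, with invariant factors (1,1,1).

Boundary ∂_2: C_2 → C_1 sends each 2-simplex [p,q,r] to [q,r] − [p,r] + [p,q]. For instance
  ∂[0,1,2] = [1,2] − [0,2] + [0,1],
  ∂[1,2,3] = [2,3] − [1,3] + [1,2].
The 6×4 boundary matrix has rank 3 and Smith normal form diag(1,1,1).

Now H_k = ker ∂_k / im ∂_{k+1}, so:

  H_0: rank C_0 − rank ∂_1 = 4 − 3 = 1, and the invariant factors of ∂_1 are all 1, so H_0 ≅ Z.
  H_1: rank ker ∂_1 − rank ∂_2 = (6 − 3) − 3 = 0, and the invariant factors of ∂_2 are all 1, so H_1 ≅ 0.
  H_2: rank ker ∂_2 − rank ∂_3 = (4 − 3) − 0 = 1, and there is no ∂_3, so H_2 ≅ Z.

(K is a triangulation of the 2-sphere S^2.)

H_0 ≅ Z,  H_1 = 0,  H_2 ≅ Z.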